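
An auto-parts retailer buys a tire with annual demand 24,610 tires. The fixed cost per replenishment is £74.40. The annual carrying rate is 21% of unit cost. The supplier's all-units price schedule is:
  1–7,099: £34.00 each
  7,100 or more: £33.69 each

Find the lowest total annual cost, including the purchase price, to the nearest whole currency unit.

TC* ≈ £841,853

Holding cost per unit per year at price C is H = 0.21·C.
Evaluate total cost at each tier's feasible EOQ or, if the EOQ is below the tier, at the tier's minimum quantity.
EOQ at £34.00 = 716.2 (feasible in tier 1): TC = 24,610×£34.00 + (24,610/716.2)×74.4 + (716.2/2)×0.21×£34.00 = £841,853.36.
EOQ at £33.69 = 719.4 < 7100, so use break Q=7100: TC = 24,610×£33.69 + (24,610/7100.0)×74.4 + (7100.0/2)×0.21×£33.69 = £854,484.68.
Lowest total cost among the candidates is at Q = 716.2.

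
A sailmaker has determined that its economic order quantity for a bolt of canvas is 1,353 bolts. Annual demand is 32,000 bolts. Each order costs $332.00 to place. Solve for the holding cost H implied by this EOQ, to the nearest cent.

The basic EOQ model gives Q* = √(2DS/H); rearrange for the unknown.
From Q* = √(2DS/H): H = 2DS / Q*² = 2 × 32,000 × 332 / 1,353² = 11.6071.

H ≈ $11.61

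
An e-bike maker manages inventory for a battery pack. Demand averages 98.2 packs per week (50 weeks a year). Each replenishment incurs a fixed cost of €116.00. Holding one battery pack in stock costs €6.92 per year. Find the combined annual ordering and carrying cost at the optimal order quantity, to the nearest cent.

Annual demand D = 98.2 × 50 = 4,910.
Q* = √(2DS/H) = √(2 × 4,910 × 116 / 6.92) ≈ 405.72.
At Q*, ordering cost (D/Q*)S equals holding cost (Q*/2)H, each = √(DSH/2).
Minimum total = √(2DSH) = √(2 × 4,910 × 116 × 6.92) ≈ 2807.616.

TC* ≈ €2,807.62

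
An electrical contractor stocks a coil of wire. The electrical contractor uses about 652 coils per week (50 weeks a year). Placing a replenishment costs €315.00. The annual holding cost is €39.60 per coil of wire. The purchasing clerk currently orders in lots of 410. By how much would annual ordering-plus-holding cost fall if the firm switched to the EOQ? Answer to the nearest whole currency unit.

Extra cost ≈ €4,646 per year

Annual demand D = 652 × 50 = 32,600.
EOQ = √(2DS/H) = √(2 × 32,600 × 315 / 39.6) ≈ 720.16.
Cost at Q* = (D/Q*)S + (Q*/2)H = √(2DSH) ≈ €28,518.50.
Cost at Q = 410: (32,600/410)×315 + (410/2)×39.6 = €25,046.34 + €8,118.00 = €33,164.34.
Excess = €33,164.34 − €28,518.50 = €4,645.84.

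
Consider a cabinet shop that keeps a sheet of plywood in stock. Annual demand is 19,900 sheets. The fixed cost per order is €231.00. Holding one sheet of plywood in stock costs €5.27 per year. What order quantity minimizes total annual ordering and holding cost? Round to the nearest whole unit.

Q* ≈ 1,321 sheets

EOQ = √(2DS / H) = √(2 × 19,900 × 231 / 5.27).
= √(9,193,800 / 5.27) = √1,744,554.0797 ≈ 1320.816.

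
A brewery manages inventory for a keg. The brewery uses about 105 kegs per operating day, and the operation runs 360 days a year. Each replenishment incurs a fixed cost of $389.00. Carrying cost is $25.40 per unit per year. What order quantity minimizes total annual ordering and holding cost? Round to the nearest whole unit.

Annual demand D = 105 × 360 = 37,800.
EOQ = √(2DS / H) = √(2 × 37,800 × 389 / 25.4).
= √(29,408,400 / 25.4) = √1,157,811.0236 ≈ 1076.016.

Q* ≈ 1,076 kegs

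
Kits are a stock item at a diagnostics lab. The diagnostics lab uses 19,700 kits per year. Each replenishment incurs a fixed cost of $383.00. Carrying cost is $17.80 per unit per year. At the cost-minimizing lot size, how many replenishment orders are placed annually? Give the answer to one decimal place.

Q* = √(2DS/H) = √(2 × 19,700 × 383 / 17.8) ≈ 920.74.
Orders per year = D / Q* = 19,700 / 920.74 ≈ 21.396.

N ≈ 21.4 orders per year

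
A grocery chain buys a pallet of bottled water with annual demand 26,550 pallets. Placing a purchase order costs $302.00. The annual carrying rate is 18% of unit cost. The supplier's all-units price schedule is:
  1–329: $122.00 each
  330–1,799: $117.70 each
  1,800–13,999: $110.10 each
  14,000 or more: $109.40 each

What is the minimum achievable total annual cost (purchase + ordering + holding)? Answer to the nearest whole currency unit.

TC* ≈ $2,945,446

Holding cost per unit per year at price C is H = 0.18·C.
Candidates are each tier's EOQ (if it falls in that tier) and each price-break quantity.
Tier 1 ($122.00): EOQ = 854.5 exceeds tier's upper bound 329, so this tier is dominated.
EOQ at $117.70 = 870.0 (feasible in tier 2): TC = 26,550×$117.70 + (26,550/870.0)×302 + (870.0/2)×0.18×$117.70 = $3,143,367.12.
EOQ at $110.10 = 899.5 < 1800, so use break Q=1800: TC = 26,550×$110.10 + (26,550/1800.0)×302 + (1800.0/2)×0.18×$110.10 = $2,945,445.70.
EOQ at $109.40 = 902.4 < 14000, so use break Q=14000: TC = 26,550×$109.40 + (26,550/14000.0)×302 + (14000.0/2)×0.18×$109.40 = $3,042,986.72.
Lowest total cost among the candidates is at Q = 1800.0.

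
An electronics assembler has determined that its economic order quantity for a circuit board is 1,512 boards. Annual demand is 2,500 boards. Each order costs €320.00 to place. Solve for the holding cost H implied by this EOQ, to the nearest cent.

Squaring Q* = √(2DS/H) gives Q*² = 2DS/H.
From Q* = √(2DS/H): H = 2DS / Q*² = 2 × 2,500 × 320 / 1,512² = 0.6999.

H ≈ €0.70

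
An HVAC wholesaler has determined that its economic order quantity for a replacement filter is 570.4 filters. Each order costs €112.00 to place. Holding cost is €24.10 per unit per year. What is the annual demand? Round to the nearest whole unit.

D ≈ 35,005 filters per year

Invert the EOQ relation Q*² = 2DS/H.
From Q* = √(2DS/H): D = Q*²H / (2S) = 570.4² × 24.1 / (2 × 112) = 35004.837.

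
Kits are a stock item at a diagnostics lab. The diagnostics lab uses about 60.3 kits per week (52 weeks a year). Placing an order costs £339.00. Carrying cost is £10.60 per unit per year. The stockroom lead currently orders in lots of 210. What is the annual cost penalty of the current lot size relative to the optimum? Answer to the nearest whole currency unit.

Annual demand D = 60.3 × 52 = 3,135.6.
EOQ = √(2DS/H) = √(2 × 3,135.6 × 339 / 10.6) ≈ 447.84.
Cost at Q* = (D/Q*)S + (Q*/2)H = √(2DSH) ≈ £4,747.10.
Cost at Q = 210: (3,135.6/210)×339 + (210/2)×10.6 = £5,061.75 + £1,113.00 = £6,174.75.
Excess = £6,174.75 − £4,747.10 = £1,427.66.

Extra cost ≈ £1,428 per year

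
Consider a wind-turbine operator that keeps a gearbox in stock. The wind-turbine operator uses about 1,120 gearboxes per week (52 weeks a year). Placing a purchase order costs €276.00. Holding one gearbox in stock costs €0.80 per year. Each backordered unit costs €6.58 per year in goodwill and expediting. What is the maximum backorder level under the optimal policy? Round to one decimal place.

Annual demand D = 1,120 × 52 = 58,240.
With planned backorders, Q* = √(2DS/H) · √((H+B)/B).
√(2DS/H) = √(2 × 58,240 × 276 / 0.8) = 6339.211.
√((H+B)/B) = √((0.8+6.58)/6.58) = 1.0590.
Q* ≈ 6713.523.
S* = Q* · H/(H+B) = 6713.523 × 0.8/7.38 ≈ 727.753.

S* ≈ 727.8 gearboxes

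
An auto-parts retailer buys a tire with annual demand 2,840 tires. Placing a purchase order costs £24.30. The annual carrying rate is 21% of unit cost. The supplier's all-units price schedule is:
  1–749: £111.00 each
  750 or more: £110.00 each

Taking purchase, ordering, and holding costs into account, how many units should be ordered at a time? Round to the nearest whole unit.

Holding cost per unit per year at price C is H = 0.21·C.
For each price level, check whether its EOQ is feasible; otherwise the best quantity at that price is the breakpoint.
EOQ at £111.00 = 76.9 (feasible in tier 1): TC = 2,840×£111.00 + (2,840/76.9)×24.3 + (76.9/2)×0.21×£111.00 = £317,033.69.
EOQ at £110.00 = 77.3 < 750, so use break Q=750: TC = 2,840×£110.00 + (2,840/750.0)×24.3 + (750.0/2)×0.21×£110.00 = £321,154.52.
Lowest total cost is £317,033.69 at Q = 76.9.

Q* ≈ 77 tires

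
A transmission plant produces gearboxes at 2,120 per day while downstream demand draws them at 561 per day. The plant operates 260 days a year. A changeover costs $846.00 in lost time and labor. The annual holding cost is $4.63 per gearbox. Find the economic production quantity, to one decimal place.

Q* ≈ 8,513.8 gearboxes

Annual demand D = 561 × 260 = 145,860.
Production build-up factor (1 − d/p) = 1 − 561/2,120 = 0.7354.
Q* = √(2DS / (H(1 − d/p))) = √(2 × 145,860 × 846 / (4.63 × 0.7354)).
= √(246,795,120 / 3.4048) ≈ 8513.785.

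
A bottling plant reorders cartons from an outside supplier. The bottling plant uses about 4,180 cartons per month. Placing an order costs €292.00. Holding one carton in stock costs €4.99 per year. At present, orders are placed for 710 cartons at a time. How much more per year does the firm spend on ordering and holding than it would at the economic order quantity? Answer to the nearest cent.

Annual demand D = 4,180 × 12 = 50,160.
EOQ = √(2DS/H) = √(2 × 50,160 × 292 / 4.99) ≈ 2422.90.
Cost at Q* = (D/Q*)S + (Q*/2)H = √(2DSH) ≈ €12,090.25.
Cost at Q = 710: (50,160/710)×292 + (710/2)×4.99 = €20,629.18 + €1,771.45 = €22,400.63.
Excess = €22,400.63 − €12,090.25 = €10,310.38.

Extra cost ≈ €10,310.38 per year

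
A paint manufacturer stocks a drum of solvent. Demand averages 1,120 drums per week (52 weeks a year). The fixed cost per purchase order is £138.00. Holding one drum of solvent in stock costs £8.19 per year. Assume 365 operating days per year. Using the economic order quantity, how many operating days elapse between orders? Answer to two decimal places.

T ≈ 8.78 days

Annual demand D = 1,120 × 52 = 58,240.
EOQ = √(2DS/H) = √(2 × 58,240 × 138 / 8.19) ≈ 1400.95.
Cycle time = Q*/D × 365 = 1400.95 / 58,240 × 365 ≈ 8.780 days.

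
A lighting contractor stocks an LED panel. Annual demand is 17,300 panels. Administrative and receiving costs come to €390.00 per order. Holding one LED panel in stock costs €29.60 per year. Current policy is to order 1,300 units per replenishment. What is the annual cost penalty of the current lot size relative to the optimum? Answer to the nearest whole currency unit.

EOQ = √(2DS/H) = √(2 × 17,300 × 390 / 29.6) ≈ 675.19.
Cost at Q* = (D/Q*)S + (Q*/2)H = √(2DSH) ≈ €19,985.55.
Cost at Q = 1,300: (17,300/1,300)×390 + (1,300/2)×29.6 = €5,190.00 + €19,240.00 = €24,430.00.
Excess = €24,430.00 − €19,985.55 = €4,444.45.

Extra cost ≈ €4,444 per year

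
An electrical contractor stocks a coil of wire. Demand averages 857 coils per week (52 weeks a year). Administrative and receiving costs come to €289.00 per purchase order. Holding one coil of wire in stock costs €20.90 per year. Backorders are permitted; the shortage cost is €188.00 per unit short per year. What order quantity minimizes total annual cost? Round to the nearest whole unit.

Q* ≈ 1,170 coils

Annual demand D = 857 × 52 = 44,564.
With planned backorders, Q* = √(2DS/H) · √((H+B)/B).
√(2DS/H) = √(2 × 44,564 × 289 / 20.9) = 1110.153.
√((H+B)/B) = √((20.9+188)/188) = 1.0541.
Q* ≈ 1170.235.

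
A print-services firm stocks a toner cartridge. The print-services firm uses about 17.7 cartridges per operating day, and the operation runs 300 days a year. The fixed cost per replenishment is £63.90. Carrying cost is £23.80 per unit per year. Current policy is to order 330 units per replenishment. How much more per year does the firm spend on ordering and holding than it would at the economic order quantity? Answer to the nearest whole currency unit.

Annual demand D = 17.7 × 300 = 5,310.
EOQ = √(2DS/H) = √(2 × 5,310 × 63.9 / 23.8) ≈ 168.86.
Cost at Q* = (D/Q*)S + (Q*/2)H = √(2DSH) ≈ £4,018.84.
Cost at Q = 330: (5,310/330)×63.9 + (330/2)×23.8 = £1,028.21 + £3,927.00 = £4,955.21.
Excess = £4,955.21 − £4,018.84 = £936.36.

Extra cost ≈ £936 per year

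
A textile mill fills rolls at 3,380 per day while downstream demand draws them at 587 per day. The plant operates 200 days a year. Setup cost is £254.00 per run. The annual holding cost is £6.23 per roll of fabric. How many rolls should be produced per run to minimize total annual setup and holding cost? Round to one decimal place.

Annual demand D = 587 × 200 = 117,400.
Production build-up factor (1 − d/p) = 1 − 587/3,380 = 0.8263.
Q* = √(2DS / (H(1 − d/p))) = √(2 × 117,400 × 254 / (6.23 × 0.8263)).
= √(59,639,200 / 5.148) ≈ 3403.649.

Q* ≈ 3,403.6 rolls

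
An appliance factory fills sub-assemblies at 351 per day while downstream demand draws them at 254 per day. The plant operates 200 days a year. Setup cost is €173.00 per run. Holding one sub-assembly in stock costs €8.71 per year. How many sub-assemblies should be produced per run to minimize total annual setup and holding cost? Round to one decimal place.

Annual demand D = 254 × 200 = 50,800.
Production build-up factor (1 − d/p) = 1 − 254/351 = 0.2764.
Q* = √(2DS / (H(1 − d/p))) = √(2 × 50,800 × 173 / (8.71 × 0.2764)).
= √(17,576,800 / 2.407) ≈ 2702.269.

Q* ≈ 2,702.3 sub-assemblies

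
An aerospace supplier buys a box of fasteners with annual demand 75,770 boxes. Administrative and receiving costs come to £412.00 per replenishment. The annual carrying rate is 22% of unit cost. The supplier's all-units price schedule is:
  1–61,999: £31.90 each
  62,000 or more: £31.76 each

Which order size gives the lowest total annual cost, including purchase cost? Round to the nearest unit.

Holding cost per unit per year at price C is H = 0.22·C.
Evaluate total cost at each tier's feasible EOQ or, if the EOQ is below the tier, at the tier's minimum quantity.
EOQ at £31.90 = 2982.7 (feasible in tier 1): TC = 75,770×£31.90 + (75,770/2982.7)×412 + (2982.7/2)×0.22×£31.90 = £2,437,995.40.
EOQ at £31.76 = 2989.2 < 62000, so use break Q=62000: TC = 75,770×£31.76 + (75,770/62000.0)×412 + (62000.0/2)×0.22×£31.76 = £2,623,561.90.
Lowest total cost is £2,437,995.40 at Q = 2982.7.

Q* ≈ 2,983 boxes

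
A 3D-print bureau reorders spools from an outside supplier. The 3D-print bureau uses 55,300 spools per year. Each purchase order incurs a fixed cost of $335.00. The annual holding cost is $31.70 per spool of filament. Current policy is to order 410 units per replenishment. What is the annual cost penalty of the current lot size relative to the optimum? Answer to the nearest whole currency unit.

EOQ = √(2DS/H) = √(2 × 55,300 × 335 / 31.7) ≈ 1081.11.
Cost at Q* = (D/Q*)S + (Q*/2)H = √(2DSH) ≈ $34,271.22.
Cost at Q = 410: (55,300/410)×335 + (410/2)×31.7 = $45,184.15 + $6,498.50 = $51,682.65.
Excess = $51,682.65 − $34,271.22 = $17,411.42.

Extra cost ≈ $17,411 per year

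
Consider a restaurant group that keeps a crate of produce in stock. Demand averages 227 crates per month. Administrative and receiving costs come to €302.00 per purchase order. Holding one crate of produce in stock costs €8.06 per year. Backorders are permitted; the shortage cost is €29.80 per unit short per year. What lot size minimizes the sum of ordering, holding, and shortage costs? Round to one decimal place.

Q* ≈ 509.3 crates

Annual demand D = 227 × 12 = 2,724.
With planned backorders, Q* = √(2DS/H) · √((H+B)/B).
√(2DS/H) = √(2 × 2,724 × 302 / 8.06) = 451.809.
√((H+B)/B) = √((8.06+29.8)/29.8) = 1.1272.
Q* ≈ 509.257.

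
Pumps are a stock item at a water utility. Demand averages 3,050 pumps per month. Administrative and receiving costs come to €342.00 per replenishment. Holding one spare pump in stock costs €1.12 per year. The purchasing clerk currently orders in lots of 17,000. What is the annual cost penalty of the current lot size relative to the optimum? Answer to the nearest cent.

Annual demand D = 3,050 × 12 = 36,600.
EOQ = √(2DS/H) = √(2 × 36,600 × 342 / 1.12) ≈ 4727.81.
Cost at Q* = (D/Q*)S + (Q*/2)H = √(2DSH) ≈ €5,295.14.
Cost at Q = 17,000: (36,600/17,000)×342 + (17,000/2)×1.12 = €736.31 + €9,520.00 = €10,256.31.
Excess = €10,256.31 − €5,295.14 = €4,961.16.

Extra cost ≈ €4,961.16 per year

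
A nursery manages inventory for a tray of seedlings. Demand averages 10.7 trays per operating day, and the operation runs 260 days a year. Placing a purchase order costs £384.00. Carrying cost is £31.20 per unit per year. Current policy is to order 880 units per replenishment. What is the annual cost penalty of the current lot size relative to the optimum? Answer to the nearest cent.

Annual demand D = 10.7 × 260 = 2,782.
EOQ = √(2DS/H) = √(2 × 2,782 × 384 / 31.2) ≈ 261.69.
Cost at Q* = (D/Q*)S + (Q*/2)H = √(2DSH) ≈ £8,164.63.
Cost at Q = 880: (2,782/880)×384 + (880/2)×31.2 = £1,213.96 + £13,728.00 = £14,941.96.
Excess = £14,941.96 − £8,164.63 = £6,777.33.

Extra cost ≈ £6,777.33 per year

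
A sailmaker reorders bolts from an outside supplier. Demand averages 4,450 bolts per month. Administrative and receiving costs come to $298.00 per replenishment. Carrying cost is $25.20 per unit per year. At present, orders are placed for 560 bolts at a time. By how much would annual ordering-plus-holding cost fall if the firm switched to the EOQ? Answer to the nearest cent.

Extra cost ≈ $7,152.38 per year

Annual demand D = 4,450 × 12 = 53,400.
EOQ = √(2DS/H) = √(2 × 53,400 × 298 / 25.2) ≈ 1123.81.
Cost at Q* = (D/Q*)S + (Q*/2)H = √(2DSH) ≈ $28,320.05.
Cost at Q = 560: (53,400/560)×298 + (560/2)×25.2 = $28,416.43 + $7,056.00 = $35,472.43.
Excess = $35,472.43 − $28,320.05 = $7,152.38.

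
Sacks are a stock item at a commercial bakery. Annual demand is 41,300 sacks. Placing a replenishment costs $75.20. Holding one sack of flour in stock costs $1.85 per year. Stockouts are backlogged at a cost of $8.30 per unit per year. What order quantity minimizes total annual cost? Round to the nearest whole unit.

With planned backorders, Q* = √(2DS/H) · √((H+B)/B).
√(2DS/H) = √(2 × 41,300 × 75.2 / 1.85) = 1832.370.
√((H+B)/B) = √((1.85+8.3)/8.3) = 1.1058.
Q* ≈ 2026.315.

Q* ≈ 2,026 sacks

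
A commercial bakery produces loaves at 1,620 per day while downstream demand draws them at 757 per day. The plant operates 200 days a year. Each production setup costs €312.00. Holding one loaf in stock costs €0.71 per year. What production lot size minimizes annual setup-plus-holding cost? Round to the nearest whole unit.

Annual demand D = 757 × 200 = 151,400.
Production build-up factor (1 − d/p) = 1 − 757/1,620 = 0.5327.
Q* = √(2DS / (H(1 − d/p))) = √(2 × 151,400 × 312 / (0.71 × 0.5327)).
= √(94,473,600 / 0.3782) ≈ 15804.406.

Q* ≈ 15,804 loaves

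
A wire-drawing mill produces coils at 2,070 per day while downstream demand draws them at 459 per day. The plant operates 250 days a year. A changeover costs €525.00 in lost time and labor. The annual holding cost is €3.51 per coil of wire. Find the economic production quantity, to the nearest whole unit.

Annual demand D = 459 × 250 = 114,750.
Production build-up factor (1 − d/p) = 1 − 459/2,070 = 0.7783.
Q* = √(2DS / (H(1 − d/p))) = √(2 × 114,750 × 525 / (3.51 × 0.7783)).
= √(120,487,500 / 2.7317) ≈ 6641.327.

Q* ≈ 6,641 coils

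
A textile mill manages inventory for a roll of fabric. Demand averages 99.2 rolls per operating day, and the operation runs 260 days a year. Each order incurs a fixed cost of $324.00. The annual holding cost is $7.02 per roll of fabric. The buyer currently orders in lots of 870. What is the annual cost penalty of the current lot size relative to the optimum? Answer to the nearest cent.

Annual demand D = 99.2 × 260 = 25,792.
EOQ = √(2DS/H) = √(2 × 25,792 × 324 / 7.02) ≈ 1542.98.
Cost at Q* = (D/Q*)S + (Q*/2)H = √(2DSH) ≈ $10,831.75.
Cost at Q = 870: (25,792/870)×324 + (870/2)×7.02 = $9,605.30 + $3,053.70 = $12,659.00.
Excess = $12,659.00 − $10,831.75 = $1,827.25.

Extra cost ≈ $1,827.25 per year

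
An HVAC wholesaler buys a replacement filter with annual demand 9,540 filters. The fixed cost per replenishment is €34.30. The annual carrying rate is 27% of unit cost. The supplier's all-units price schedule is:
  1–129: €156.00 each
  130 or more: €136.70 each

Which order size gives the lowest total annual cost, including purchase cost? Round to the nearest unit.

Holding cost per unit per year at price C is H = 0.27·C.
For each price level, check whether its EOQ is feasible; otherwise the best quantity at that price is the breakpoint.
EOQ at €156.00 = 124.6 (feasible in tier 1): TC = 9,540×€156.00 + (9,540/124.6)×34.3 + (124.6/2)×0.27×€156.00 = €1,493,490.26.
EOQ at €136.70 = 133.2 (feasible in tier 2): TC = 9,540×€136.70 + (9,540/133.2)×34.3 + (133.2/2)×0.27×€136.70 = €1,309,032.76.
Lowest total cost is €1,309,032.76 at Q = 133.2.

Q* ≈ 133 filters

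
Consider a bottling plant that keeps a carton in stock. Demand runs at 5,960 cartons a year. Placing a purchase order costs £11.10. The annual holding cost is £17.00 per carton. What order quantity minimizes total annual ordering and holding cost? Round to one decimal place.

Q* ≈ 88.2 cartons

EOQ = √(2DS / H) = √(2 × 5,960 × 11.1 / 17).
= √(132,312 / 17) = √7,783.0588 ≈ 88.222.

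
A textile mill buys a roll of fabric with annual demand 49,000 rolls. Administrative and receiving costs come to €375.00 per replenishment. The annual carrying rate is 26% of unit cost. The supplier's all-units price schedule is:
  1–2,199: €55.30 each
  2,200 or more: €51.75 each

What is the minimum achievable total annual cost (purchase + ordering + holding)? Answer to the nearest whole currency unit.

Holding cost per unit per year at price C is H = 0.26·C.
For each price level, check whether its EOQ is feasible; otherwise the best quantity at that price is the breakpoint.
EOQ at €55.30 = 1598.7 (feasible in tier 1): TC = 49,000×€55.30 + (49,000/1598.7)×375 + (1598.7/2)×0.26×€55.30 = €2,732,686.77.
EOQ at €51.75 = 1652.7 < 2200, so use break Q=2200: TC = 49,000×€51.75 + (49,000/2200.0)×375 + (2200.0/2)×0.26×€51.75 = €2,558,902.77.
Lowest total cost among the candidates is at Q = 2200.0.

TC* ≈ €2,558,903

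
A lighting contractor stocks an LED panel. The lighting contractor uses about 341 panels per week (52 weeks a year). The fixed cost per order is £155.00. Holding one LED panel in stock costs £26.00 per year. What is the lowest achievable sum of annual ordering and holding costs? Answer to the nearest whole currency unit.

TC* ≈ £11,955

Annual demand D = 341 × 52 = 17,732.
EOQ = √(2DS/H) = √(2 × 17,732 × 155 / 26) ≈ 459.80.
At Q*, ordering cost (D/Q*)S equals holding cost (Q*/2)H, each = √(DSH/2).
Minimum total = √(2DSH) = √(2 × 17,732 × 155 × 26) ≈ 11954.912.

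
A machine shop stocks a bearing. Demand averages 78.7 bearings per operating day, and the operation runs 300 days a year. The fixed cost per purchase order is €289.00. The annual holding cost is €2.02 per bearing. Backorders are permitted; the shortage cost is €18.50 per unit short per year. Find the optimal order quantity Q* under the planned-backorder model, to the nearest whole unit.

Annual demand D = 78.7 × 300 = 23,610.
With planned backorders, Q* = √(2DS/H) · √((H+B)/B).
√(2DS/H) = √(2 × 23,610 × 289 / 2.02) = 2599.179.
√((H+B)/B) = √((2.02+18.5)/18.5) = 1.0532.
Q* ≈ 2737.405.

Q* ≈ 2,737 bearings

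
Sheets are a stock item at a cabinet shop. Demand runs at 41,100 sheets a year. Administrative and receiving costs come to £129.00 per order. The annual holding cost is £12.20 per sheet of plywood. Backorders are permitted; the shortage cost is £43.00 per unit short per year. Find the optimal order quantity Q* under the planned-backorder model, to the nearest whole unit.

Q* ≈ 1,056 sheets

With planned backorders, Q* = √(2DS/H) · √((H+B)/B).
√(2DS/H) = √(2 × 41,100 × 129 / 12.2) = 932.290.
√((H+B)/B) = √((12.2+43)/43) = 1.1330.
Q* ≈ 1056.297.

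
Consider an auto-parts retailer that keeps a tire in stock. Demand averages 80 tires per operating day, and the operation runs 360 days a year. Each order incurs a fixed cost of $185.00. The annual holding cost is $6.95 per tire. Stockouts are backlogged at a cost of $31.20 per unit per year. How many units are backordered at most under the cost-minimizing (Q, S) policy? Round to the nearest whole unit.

S* ≈ 249 tires

Annual demand D = 80 × 360 = 28,800.
With planned backorders, Q* = √(2DS/H) · √((H+B)/B).
√(2DS/H) = √(2 × 28,800 × 185 / 6.95) = 1238.240.
√((H+B)/B) = √((6.95+31.2)/31.2) = 1.1058.
Q* ≈ 1369.225.
S* = Q* · H/(H+B) = 1369.225 × 6.95/38.15 ≈ 249.439.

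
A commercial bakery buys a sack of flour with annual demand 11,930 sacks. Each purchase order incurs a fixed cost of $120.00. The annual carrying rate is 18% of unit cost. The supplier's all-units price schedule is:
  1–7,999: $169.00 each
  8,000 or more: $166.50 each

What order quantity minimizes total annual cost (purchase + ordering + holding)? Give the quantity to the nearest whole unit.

Q* ≈ 307 sacks

Holding cost per unit per year at price C is H = 0.18·C.
Evaluate total cost at each tier's feasible EOQ or, if the EOQ is below the tier, at the tier's minimum quantity.
EOQ at $169.00 = 306.8 (feasible in tier 1): TC = 11,930×$169.00 + (11,930/306.8)×120 + (306.8/2)×0.18×$169.00 = $2,025,502.66.
EOQ at $166.50 = 309.1 < 8000, so use break Q=8000: TC = 11,930×$166.50 + (11,930/8000.0)×120 + (8000.0/2)×0.18×$166.50 = $2,106,403.95.
Lowest total cost is $2,025,502.66 at Q = 306.8.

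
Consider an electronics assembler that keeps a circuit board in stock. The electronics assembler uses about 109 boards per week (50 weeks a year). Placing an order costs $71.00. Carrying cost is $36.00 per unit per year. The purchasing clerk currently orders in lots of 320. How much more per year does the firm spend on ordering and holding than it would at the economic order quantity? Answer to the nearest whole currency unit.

Annual demand D = 109 × 50 = 5,450.
EOQ = √(2DS/H) = √(2 × 5,450 × 71 / 36) ≈ 146.62.
Cost at Q* = (D/Q*)S + (Q*/2)H = √(2DSH) ≈ $5,278.30.
Cost at Q = 320: (5,450/320)×71 + (320/2)×36 = $1,209.22 + $5,760.00 = $6,969.22.
Excess = $6,969.22 − $5,278.30 = $1,690.92.

Extra cost ≈ $1,691 per year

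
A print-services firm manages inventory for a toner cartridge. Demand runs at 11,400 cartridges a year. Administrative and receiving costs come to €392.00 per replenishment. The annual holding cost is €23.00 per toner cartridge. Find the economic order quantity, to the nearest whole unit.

Q* ≈ 623 cartridges

EOQ = √(2DS / H) = √(2 × 11,400 × 392 / 23).
= √(8,937,600 / 23) = √388,591.3043 ≈ 623.371.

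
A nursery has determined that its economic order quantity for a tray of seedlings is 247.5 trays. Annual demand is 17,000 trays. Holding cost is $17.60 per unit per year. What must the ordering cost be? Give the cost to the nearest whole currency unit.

The basic EOQ model gives Q* = √(2DS/H); rearrange for the unknown.
From Q* = √(2DS/H): S = Q*²H / (2D) = 247.5² × 17.6 / (2 × 17,000) = 31.7091.

S ≈ $32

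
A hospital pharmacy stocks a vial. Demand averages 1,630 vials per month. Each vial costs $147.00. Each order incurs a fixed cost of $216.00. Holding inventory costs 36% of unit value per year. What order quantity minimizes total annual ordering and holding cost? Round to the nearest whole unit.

Q* ≈ 400 vials

Annual demand D = 1,630 × 12 = 19,560.
Holding cost H = 0.36 × $147.00 = $52.9200 per unit per year.
EOQ = √(2DS / H) = √(2 × 19,560 × 216 / 52.92).
= √(8,449,920 / 52.92) = √159,673.4694 ≈ 399.592.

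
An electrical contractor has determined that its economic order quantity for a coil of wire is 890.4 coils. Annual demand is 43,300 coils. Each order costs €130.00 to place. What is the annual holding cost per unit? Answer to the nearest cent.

Invert the EOQ relation Q*² = 2DS/H.
From Q* = √(2DS/H): H = 2DS / Q*² = 2 × 43,300 × 130 / 890.4² = 14.2001.

H ≈ €14.20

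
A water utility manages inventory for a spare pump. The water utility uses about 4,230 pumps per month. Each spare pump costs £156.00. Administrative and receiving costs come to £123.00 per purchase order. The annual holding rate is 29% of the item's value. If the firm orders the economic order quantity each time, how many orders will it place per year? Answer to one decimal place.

Annual demand D = 4,230 × 12 = 50,760.
Holding cost H = 0.29 × £156.00 = £45.2400 per unit per year.
EOQ = √(2DS/H) = √(2 × 50,760 × 123 / 45.24) ≈ 525.37.
Orders per year = D / Q* = 50,760 / 525.37 ≈ 96.617.

N ≈ 96.6 orders per year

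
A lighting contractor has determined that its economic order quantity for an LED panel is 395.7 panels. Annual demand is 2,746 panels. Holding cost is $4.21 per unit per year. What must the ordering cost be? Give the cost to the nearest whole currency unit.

S ≈ $120

The basic EOQ model gives Q* = √(2DS/H); rearrange for the unknown.
From Q* = √(2DS/H): S = Q*²H / (2D) = 395.7² × 4.21 / (2 × 2,746) = 120.0283.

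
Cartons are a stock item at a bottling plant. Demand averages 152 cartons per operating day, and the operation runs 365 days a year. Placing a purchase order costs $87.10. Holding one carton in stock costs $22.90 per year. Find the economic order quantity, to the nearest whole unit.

Q* ≈ 650 cartons

Annual demand D = 152 × 365 = 55,480.
EOQ = √(2DS / H) = √(2 × 55,480 × 87.1 / 22.9).
= √(9,664,616 / 22.9) = √422,035.6332 ≈ 649.643.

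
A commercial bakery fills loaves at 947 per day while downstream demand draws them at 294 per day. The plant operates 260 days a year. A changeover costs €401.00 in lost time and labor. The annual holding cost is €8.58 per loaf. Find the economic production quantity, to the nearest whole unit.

Annual demand D = 294 × 260 = 76,440.
Production build-up factor (1 − d/p) = 1 − 294/947 = 0.6895.
Q* = √(2DS / (H(1 − d/p))) = √(2 × 76,440 × 401 / (8.58 × 0.6895)).
= √(61,304,880 / 5.9163) ≈ 3219.010.

Q* ≈ 3,219 loaves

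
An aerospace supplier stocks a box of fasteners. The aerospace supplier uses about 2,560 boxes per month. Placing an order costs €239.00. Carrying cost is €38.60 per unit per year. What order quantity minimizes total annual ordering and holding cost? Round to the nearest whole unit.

Annual demand D = 2,560 × 12 = 30,720.
EOQ = √(2DS / H) = √(2 × 30,720 × 239 / 38.6).
= √(14,684,160 / 38.6) = √380,418.6528 ≈ 616.781.

Q* ≈ 617 boxes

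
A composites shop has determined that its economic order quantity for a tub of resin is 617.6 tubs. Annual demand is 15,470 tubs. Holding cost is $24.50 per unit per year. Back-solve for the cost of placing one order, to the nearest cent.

The basic EOQ model gives Q* = √(2DS/H); rearrange for the unknown.
From Q* = √(2DS/H): S = Q*²H / (2D) = 617.6² × 24.5 / (2 × 15,470) = 302.0371.

S ≈ $302.04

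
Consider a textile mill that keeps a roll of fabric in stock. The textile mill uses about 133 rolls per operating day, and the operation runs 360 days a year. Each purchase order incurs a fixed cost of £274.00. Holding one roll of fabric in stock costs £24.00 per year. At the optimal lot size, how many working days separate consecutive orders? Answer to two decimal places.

Annual demand D = 133 × 360 = 47,880.
Q* = √(2DS/H) = √(2 × 47,880 × 274 / 24) ≈ 1045.59.
Cycle time = Q*/D × 360 = 1045.59 / 47,880 × 360 ≈ 7.862 days.

T ≈ 7.86 days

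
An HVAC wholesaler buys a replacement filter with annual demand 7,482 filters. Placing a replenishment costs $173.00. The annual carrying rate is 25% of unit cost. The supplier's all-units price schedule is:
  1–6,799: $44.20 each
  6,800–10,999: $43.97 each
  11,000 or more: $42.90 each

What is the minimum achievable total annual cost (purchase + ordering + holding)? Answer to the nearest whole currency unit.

Holding cost per unit per year at price C is H = 0.25·C.
For each price level, check whether its EOQ is feasible; otherwise the best quantity at that price is the breakpoint.
EOQ at $44.20 = 484.0 (feasible in tier 1): TC = 7,482×$44.20 + (7,482/484.0)×173 + (484.0/2)×0.25×$44.20 = $336,052.85.
EOQ at $43.97 = 485.3 < 6800, so use break Q=6800: TC = 7,482×$43.97 + (7,482/6800.0)×173 + (6800.0/2)×0.25×$43.97 = $366,548.39.
EOQ at $42.90 = 491.3 < 11000, so use break Q=11000: TC = 7,482×$42.90 + (7,482/11000.0)×173 + (11000.0/2)×0.25×$42.90 = $380,082.97.
Lowest total cost among the candidates is at Q = 484.0.

TC* ≈ $336,053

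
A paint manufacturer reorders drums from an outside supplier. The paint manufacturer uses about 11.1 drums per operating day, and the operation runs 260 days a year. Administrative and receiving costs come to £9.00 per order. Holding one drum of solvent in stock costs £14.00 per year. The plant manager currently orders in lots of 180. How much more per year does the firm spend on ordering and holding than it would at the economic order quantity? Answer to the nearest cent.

Extra cost ≈ £551.50 per year

Annual demand D = 11.1 × 260 = 2,886.
EOQ = √(2DS/H) = √(2 × 2,886 × 9 / 14) ≈ 60.91.
Cost at Q* = (D/Q*)S + (Q*/2)H = √(2DSH) ≈ £852.80.
Cost at Q = 180: (2,886/180)×9 + (180/2)×14 = £144.30 + £1,260.00 = £1,404.30.
Excess = £1,404.30 − £852.80 = £551.50.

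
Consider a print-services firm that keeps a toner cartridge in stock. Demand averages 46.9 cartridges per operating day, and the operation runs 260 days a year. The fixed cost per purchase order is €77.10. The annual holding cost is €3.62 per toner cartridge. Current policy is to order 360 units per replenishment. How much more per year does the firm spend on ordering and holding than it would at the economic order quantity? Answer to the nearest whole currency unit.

Annual demand D = 46.9 × 260 = 12,194.
EOQ = √(2DS/H) = √(2 × 12,194 × 77.1 / 3.62) ≈ 720.71.
Cost at Q* = (D/Q*)S + (Q*/2)H = √(2DSH) ≈ €2,608.97.
Cost at Q = 360: (12,194/360)×77.1 + (360/2)×3.62 = €2,611.55 + €651.60 = €3,263.15.
Excess = €3,263.15 − €2,608.97 = €654.18.

Extra cost ≈ €654 per year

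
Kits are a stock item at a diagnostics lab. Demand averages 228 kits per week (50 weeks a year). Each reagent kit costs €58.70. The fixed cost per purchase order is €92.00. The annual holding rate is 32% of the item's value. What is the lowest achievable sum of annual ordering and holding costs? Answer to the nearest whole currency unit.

TC* ≈ €6,277

Annual demand D = 228 × 50 = 11,400.
Holding cost H = 0.32 × €58.70 = €18.7840 per unit per year.
EOQ = √(2DS/H) = √(2 × 11,400 × 92 / 18.784) ≈ 334.17.
At Q*, ordering cost (D/Q*)S equals holding cost (Q*/2)H, each = √(DSH/2).
Minimum total = √(2DSH) = √(2 × 11,400 × 92 × 18.784) ≈ 6277.047.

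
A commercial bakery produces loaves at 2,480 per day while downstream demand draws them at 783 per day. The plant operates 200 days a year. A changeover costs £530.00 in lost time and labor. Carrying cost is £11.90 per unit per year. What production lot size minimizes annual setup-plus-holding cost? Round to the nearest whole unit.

Annual demand D = 783 × 200 = 156,600.
Production build-up factor (1 − d/p) = 1 − 783/2,480 = 0.6843.
Q* = √(2DS / (H(1 − d/p))) = √(2 × 156,600 × 530 / (11.9 × 0.6843)).
= √(165,996,000 / 8.1429) ≈ 4515.026.

Q* ≈ 4,515 loaves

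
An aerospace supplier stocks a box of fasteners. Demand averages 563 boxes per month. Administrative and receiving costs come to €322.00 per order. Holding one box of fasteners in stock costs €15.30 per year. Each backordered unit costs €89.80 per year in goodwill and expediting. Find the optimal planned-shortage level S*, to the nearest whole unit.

Annual demand D = 563 × 12 = 6,756.
With planned backorders, Q* = √(2DS/H) · √((H+B)/B).
√(2DS/H) = √(2 × 6,756 × 322 / 15.3) = 533.264.
√((H+B)/B) = √((15.3+89.8)/89.8) = 1.0818.
Q* ≈ 576.906.
S* = Q* · H/(H+B) = 576.906 × 15.3/105.1 ≈ 83.983.

S* ≈ 84 boxes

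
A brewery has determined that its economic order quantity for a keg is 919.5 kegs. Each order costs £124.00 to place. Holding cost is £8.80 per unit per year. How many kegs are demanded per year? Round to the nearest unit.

D ≈ 30,001 kegs per year

The basic EOQ model gives Q* = √(2DS/H); rearrange for the unknown.
From Q* = √(2DS/H): D = Q*²H / (2S) = 919.5² × 8.8 / (2 × 124) = 30000.912.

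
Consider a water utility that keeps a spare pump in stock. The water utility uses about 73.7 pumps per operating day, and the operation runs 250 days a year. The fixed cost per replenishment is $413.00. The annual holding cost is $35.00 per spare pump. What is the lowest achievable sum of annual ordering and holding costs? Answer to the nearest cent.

Annual demand D = 73.7 × 250 = 18,425.
EOQ = √(2DS/H) = √(2 × 18,425 × 413 / 35) ≈ 659.42.
At the optimum the two cost components are equal, so total cost = 2·(Q*/2)H = Q*·H.
Minimum total = √(2DSH) = √(2 × 18,425 × 413 × 35) ≈ 23079.574.

TC* ≈ $23,079.57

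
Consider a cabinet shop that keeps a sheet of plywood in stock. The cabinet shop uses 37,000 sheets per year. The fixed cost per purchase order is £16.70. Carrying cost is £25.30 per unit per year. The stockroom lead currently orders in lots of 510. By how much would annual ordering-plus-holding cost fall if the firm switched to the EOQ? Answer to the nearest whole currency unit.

Extra cost ≈ £2,071 per year

EOQ = √(2DS/H) = √(2 × 37,000 × 16.7 / 25.3) ≈ 221.01.
Cost at Q* = (D/Q*)S + (Q*/2)H = √(2DSH) ≈ £5,591.58.
Cost at Q = 510: (37,000/510)×16.7 + (510/2)×25.3 = £1,211.57 + £6,451.50 = £7,663.07.
Excess = £7,663.07 − £5,591.58 = £2,071.49.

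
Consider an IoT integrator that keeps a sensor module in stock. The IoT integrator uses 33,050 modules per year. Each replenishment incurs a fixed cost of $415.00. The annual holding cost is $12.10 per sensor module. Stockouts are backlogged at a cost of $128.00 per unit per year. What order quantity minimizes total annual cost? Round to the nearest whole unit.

Q* ≈ 1,575 modules

With planned backorders, Q* = √(2DS/H) · √((H+B)/B).
√(2DS/H) = √(2 × 33,050 × 415 / 12.1) = 1505.678.
√((H+B)/B) = √((12.1+128)/128) = 1.0462.
Q* ≈ 1575.238.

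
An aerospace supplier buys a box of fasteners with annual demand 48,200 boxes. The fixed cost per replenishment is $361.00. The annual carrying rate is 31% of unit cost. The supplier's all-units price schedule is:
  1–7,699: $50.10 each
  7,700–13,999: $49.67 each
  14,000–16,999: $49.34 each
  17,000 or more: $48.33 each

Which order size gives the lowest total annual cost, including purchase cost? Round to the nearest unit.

Holding cost per unit per year at price C is H = 0.31·C.
For each price level, check whether its EOQ is feasible; otherwise the best quantity at that price is the breakpoint.
EOQ at $50.10 = 1496.9 (feasible in tier 1): TC = 48,200×$50.10 + (48,200/1496.9)×361 + (1496.9/2)×0.31×$50.10 = $2,438,068.33.
EOQ at $49.67 = 1503.4 < 7700, so use break Q=7700: TC = 48,200×$49.67 + (48,200/7700.0)×361 + (7700.0/2)×0.31×$49.67 = $2,455,634.91.
EOQ at $49.34 = 1508.4 < 14000, so use break Q=14000: TC = 48,200×$49.34 + (48,200/14000.0)×361 + (14000.0/2)×0.31×$49.34 = $2,486,498.67.
EOQ at $48.33 = 1524.1 < 17000, so use break Q=17000: TC = 48,200×$48.33 + (48,200/17000.0)×361 + (17000.0/2)×0.31×$48.33 = $2,457,879.09.
Lowest total cost is $2,438,068.33 at Q = 1496.9.

Q* ≈ 1,497 boxes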